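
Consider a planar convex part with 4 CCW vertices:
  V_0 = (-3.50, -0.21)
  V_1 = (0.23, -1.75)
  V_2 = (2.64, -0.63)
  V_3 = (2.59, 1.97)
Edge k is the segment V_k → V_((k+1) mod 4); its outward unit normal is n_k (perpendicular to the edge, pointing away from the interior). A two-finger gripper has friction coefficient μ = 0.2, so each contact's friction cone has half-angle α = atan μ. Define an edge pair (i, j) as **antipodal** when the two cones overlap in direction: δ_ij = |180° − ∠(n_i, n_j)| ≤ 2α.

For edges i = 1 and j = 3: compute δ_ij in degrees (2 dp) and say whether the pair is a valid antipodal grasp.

δ = 5.23°, valid

α = atan 0.2 = 11.31°;  2α = 22.62°
edge 1: e_1 = (+2.41, +1.12);  n_1 = (+0.4214, -0.9069)
edge 3: e_3 = (-6.09, -2.18);  n_3 = (-0.3370, +0.9415)
∠(n_1, n_3) = 174.77°
δ = |180° − 174.77°| = 5.23°
5.23° ≤ 2α = 22.62°  →  valid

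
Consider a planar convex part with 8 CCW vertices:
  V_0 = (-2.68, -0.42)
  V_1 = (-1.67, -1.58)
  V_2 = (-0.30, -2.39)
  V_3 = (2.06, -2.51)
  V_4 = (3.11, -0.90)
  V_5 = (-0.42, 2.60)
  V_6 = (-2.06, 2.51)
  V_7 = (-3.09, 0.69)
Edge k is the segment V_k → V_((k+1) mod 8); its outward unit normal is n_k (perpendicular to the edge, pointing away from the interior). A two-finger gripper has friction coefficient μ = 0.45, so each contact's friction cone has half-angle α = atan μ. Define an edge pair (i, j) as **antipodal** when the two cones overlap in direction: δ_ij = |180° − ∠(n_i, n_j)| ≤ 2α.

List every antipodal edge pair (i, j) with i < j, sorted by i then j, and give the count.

α = atan 0.45 = 24.23°;  2α = 48.46°
n_0 = (-0.7542, -0.6567)
n_1 = (-0.5089, -0.8608)
n_2 = (-0.0508, -0.9987)
n_3 = (+0.8376, -0.5463)
n_4 = (+0.7041, +0.7101)
n_5 = (-0.0548, +0.9985)
n_6 = (-0.8703, +0.4925)
n_7 = (-0.9381, -0.3465)
  (0,1): δ = 161.64°  ·
  (0,2): δ = 133.96°  ·
  (0,3): δ = 74.16°  ·
  (0,4): δ = 4.20°  ✓
  (0,5): δ = 52.10°  ·
  (0,6): δ = 109.45°  ·
  (0,7): δ = 159.23°  ·
  (1,2): δ = 152.32°  ·
  (1,3): δ = 92.52°  ·
  (1,4): δ = 14.16°  ✓
  (1,5): δ = 33.73°  ✓
  (1,6): δ = 91.09°  ·
  (1,7): δ = 140.87°  ·
  (2,3): δ = 120.20°  ·
  (2,4): δ = 41.84°  ✓
  (2,5): δ = 6.05°  ✓
  (2,6): δ = 63.40°  ·
  (2,7): δ = 113.18°  ·
  (3,4): δ = 101.64°  ·
  (3,5): δ = 53.75°  ·
  (3,6): δ = 3.60°  ✓
  (3,7): δ = 53.38°  ·
  (4,5): δ = 132.10°  ·
  (4,6): δ = 74.75°  ·
  (4,7): δ = 24.97°  ✓
  (5,6): δ = 122.65°  ·
  (5,7): δ = 72.87°  ·
  (6,7): δ = 130.22°  ·
antipodal pairs: 7

count = 7; pairs: (0,4), (1,4), (1,5), (2,4), (2,5), (3,6), (4,7)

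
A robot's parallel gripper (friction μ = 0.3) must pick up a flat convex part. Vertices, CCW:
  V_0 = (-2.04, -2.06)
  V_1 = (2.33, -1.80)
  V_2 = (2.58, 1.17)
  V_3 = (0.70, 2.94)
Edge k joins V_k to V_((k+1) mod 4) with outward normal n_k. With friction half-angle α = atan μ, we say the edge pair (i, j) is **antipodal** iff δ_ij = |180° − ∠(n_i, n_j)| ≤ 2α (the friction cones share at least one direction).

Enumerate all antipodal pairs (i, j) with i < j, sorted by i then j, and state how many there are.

α = atan 0.3 = 16.70°;  2α = 33.40°
n_0 = (+0.0594, -0.9982)
n_1 = (+0.9965, -0.0839)
n_2 = (+0.6855, +0.7281)
n_3 = (-0.8770, +0.4806)
  (0,1): δ = 98.22°  ·
  (0,2): δ = 46.68°  ·
  (0,3): δ = 57.87°  ·
  (1,2): δ = 128.46°  ·
  (1,3): δ = 23.91°  ✓
  (2,3): δ = 75.45°  ·
antipodal pairs: 1

count = 1; pairs: (1,3)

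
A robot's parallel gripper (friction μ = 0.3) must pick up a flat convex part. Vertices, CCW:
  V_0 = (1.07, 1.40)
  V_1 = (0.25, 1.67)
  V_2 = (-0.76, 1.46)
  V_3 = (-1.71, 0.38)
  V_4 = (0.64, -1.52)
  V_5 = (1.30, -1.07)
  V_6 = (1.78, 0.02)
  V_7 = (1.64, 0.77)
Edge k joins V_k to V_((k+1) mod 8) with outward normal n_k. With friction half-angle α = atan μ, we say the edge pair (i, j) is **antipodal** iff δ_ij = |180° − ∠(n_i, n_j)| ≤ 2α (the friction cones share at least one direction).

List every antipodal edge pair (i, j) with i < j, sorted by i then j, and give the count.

α = atan 0.3 = 16.70°;  2α = 33.40°
n_0 = (+0.3128, +0.9498)
n_1 = (-0.2036, +0.9791)
n_2 = (-0.7509, +0.6605)
n_3 = (-0.6287, -0.7776)
n_4 = (+0.5633, -0.8262)
n_5 = (+0.9152, -0.4030)
n_6 = (+0.9830, +0.1835)
n_7 = (+0.7415, +0.6709)
  (0,1): δ = 150.03°  ·
  (0,2): δ = 113.11°  ·
  (0,3): δ = 20.73°  ✓
  (0,4): δ = 52.51°  ·
  (0,5): δ = 84.46°  ·
  (0,6): δ = 118.80°  ·
  (0,7): δ = 150.36°  ·
  (1,2): δ = 143.08°  ·
  (1,3): δ = 50.70°  ·
  (1,4): δ = 22.54°  ✓
  (1,5): δ = 54.49°  ·
  (1,6): δ = 88.83°  ·
  (1,7): δ = 120.39°  ·
  (2,3): δ = 87.62°  ·
  (2,4): δ = 14.38°  ✓
  (2,5): δ = 17.57°  ✓
  (2,6): δ = 51.91°  ·
  (2,7): δ = 83.47°  ·
  (3,4): δ = 106.76°  ·
  (3,5): δ = 74.81°  ·
  (3,6): δ = 40.47°  ·
  (3,7): δ = 8.91°  ✓
  (4,5): δ = 148.05°  ·
  (4,6): δ = 113.71°  ·
  (4,7): δ = 82.15°  ·
  (5,6): δ = 145.66°  ·
  (5,7): δ = 114.10°  ·
  (6,7): δ = 148.44°  ·
antipodal pairs: 5

count = 5; pairs: (0,3), (1,4), (2,4), (2,5), (3,7)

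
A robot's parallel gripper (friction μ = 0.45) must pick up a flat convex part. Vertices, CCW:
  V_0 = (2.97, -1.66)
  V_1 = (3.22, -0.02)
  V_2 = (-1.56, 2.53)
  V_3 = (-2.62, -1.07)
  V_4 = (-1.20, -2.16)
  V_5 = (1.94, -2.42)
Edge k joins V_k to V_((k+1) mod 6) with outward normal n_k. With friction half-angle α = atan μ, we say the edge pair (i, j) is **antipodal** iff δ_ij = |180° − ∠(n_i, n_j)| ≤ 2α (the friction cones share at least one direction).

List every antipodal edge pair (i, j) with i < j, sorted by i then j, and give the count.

count = 4; pairs: (0,2), (1,3), (1,4), (2,5)

α = atan 0.45 = 24.23°;  2α = 48.46°
n_0 = (+0.9886, -0.1507)
n_1 = (+0.4707, +0.8823)
n_2 = (-0.9593, +0.2825)
n_3 = (-0.6089, -0.7932)
n_4 = (-0.0825, -0.9966)
n_5 = (+0.5937, -0.8047)
  (0,1): δ = 109.41°  ·
  (0,2): δ = 7.74°  ✓
  (0,3): δ = 61.16°  ·
  (0,4): δ = 93.93°  ·
  (0,5): δ = 135.09°  ·
  (1,2): δ = 78.33°  ·
  (1,3): δ = 9.43°  ✓
  (1,4): δ = 23.35°  ✓
  (1,5): δ = 64.50°  ·
  (2,3): δ = 111.10°  ·
  (2,4): δ = 78.33°  ·
  (2,5): δ = 37.17°  ✓
  (3,4): δ = 147.22°  ·
  (3,5): δ = 106.07°  ·
  (4,5): δ = 138.84°  ·
antipodal pairs: 4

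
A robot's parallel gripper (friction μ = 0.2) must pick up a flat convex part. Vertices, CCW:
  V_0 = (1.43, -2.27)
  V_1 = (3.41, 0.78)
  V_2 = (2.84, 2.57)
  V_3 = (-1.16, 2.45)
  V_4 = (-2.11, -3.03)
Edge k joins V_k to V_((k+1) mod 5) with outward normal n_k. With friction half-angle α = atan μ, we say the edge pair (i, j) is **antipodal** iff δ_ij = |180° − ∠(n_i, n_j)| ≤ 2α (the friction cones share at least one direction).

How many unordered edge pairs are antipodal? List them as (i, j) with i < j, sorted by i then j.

count = 1; pairs: (2,4)

α = atan 0.2 = 11.31°;  2α = 22.62°
n_0 = (+0.8388, -0.5445)
n_1 = (+0.9529, +0.3034)
n_2 = (-0.0300, +0.9996)
n_3 = (-0.9853, +0.1708)
n_4 = (+0.2099, -0.9777)
  (0,1): δ = 129.35°  ·
  (0,2): δ = 55.29°  ·
  (0,3): δ = 23.16°  ·
  (0,4): δ = 135.11°  ·
  (1,2): δ = 105.94°  ·
  (1,3): δ = 27.50°  ·
  (1,4): δ = 84.45°  ·
  (2,3): δ = 101.55°  ·
  (2,4): δ = 10.40°  ✓
  (3,4): δ = 68.05°  ·
antipodal pairs: 1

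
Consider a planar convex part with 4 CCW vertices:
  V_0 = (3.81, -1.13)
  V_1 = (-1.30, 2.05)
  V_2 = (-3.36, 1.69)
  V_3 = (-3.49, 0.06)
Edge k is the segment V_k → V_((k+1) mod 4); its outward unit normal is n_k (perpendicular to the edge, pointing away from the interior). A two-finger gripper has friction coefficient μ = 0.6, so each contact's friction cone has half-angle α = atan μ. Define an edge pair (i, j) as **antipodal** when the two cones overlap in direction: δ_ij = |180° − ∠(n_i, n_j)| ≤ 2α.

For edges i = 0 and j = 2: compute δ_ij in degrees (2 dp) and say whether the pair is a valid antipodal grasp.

α = atan 0.6 = 30.96°;  2α = 61.93°
edge 0: e_0 = (-5.11, +3.18);  n_0 = (+0.5284, +0.8490)
edge 2: e_2 = (-0.13, -1.63);  n_2 = (-0.9968, +0.0795)
∠(n_0, n_2) = 117.33°
δ = |180° − 117.33°| = 62.67°
62.67° > 2α = 61.93°  →  invalid

δ = 62.67°, invalid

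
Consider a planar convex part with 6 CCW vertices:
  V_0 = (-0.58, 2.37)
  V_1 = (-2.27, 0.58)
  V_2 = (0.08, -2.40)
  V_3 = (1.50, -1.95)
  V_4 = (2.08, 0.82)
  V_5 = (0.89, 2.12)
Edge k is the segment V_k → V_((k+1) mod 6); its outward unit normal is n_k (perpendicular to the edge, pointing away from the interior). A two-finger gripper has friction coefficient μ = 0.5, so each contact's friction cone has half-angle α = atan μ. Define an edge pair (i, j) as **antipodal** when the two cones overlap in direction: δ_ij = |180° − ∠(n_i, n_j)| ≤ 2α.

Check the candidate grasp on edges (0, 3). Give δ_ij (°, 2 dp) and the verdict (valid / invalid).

α = atan 0.5 = 26.57°;  2α = 53.13°
edge 0: e_0 = (-1.69, -1.79);  n_0 = (-0.7271, +0.6865)
edge 3: e_3 = (+0.58, +2.77);  n_3 = (+0.9788, -0.2049)
∠(n_0, n_3) = 148.47°
δ = |180° − 148.47°| = 31.53°
31.53° ≤ 2α = 53.13°  →  valid

δ = 31.53°, valid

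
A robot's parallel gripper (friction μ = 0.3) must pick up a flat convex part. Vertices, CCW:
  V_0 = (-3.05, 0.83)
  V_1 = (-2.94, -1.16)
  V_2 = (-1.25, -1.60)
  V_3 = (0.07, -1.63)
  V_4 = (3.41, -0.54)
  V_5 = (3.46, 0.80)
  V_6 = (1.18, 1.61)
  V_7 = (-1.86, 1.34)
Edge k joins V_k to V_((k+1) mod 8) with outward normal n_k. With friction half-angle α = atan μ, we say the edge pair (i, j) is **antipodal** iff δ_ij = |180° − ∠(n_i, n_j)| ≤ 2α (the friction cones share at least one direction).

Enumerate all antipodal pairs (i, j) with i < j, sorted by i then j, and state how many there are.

α = atan 0.3 = 16.70°;  2α = 33.40°
n_0 = (-0.9985, -0.0552)
n_1 = (-0.2520, -0.9677)
n_2 = (-0.0227, -0.9997)
n_3 = (+0.3102, -0.9507)
n_4 = (+0.9993, -0.0373)
n_5 = (+0.3348, +0.9423)
n_6 = (-0.0885, +0.9961)
n_7 = (-0.3939, +0.9191)
  (0,1): δ = 107.76°  ·
  (0,2): δ = 94.47°  ·
  (0,3): δ = 75.09°  ·
  (0,4): δ = 5.30°  ✓
  (0,5): δ = 67.28°  ·
  (0,6): δ = 91.91°  ·
  (0,7): δ = 110.03°  ·
  (1,2): δ = 166.71°  ·
  (1,3): δ = 147.33°  ·
  (1,4): δ = 77.54°  ·
  (1,5): δ = 4.96°  ✓
  (1,6): δ = 19.67°  ✓
  (1,7): δ = 37.79°  ·
  (2,3): δ = 160.62°  ·
  (2,4): δ = 90.83°  ·
  (2,5): δ = 18.26°  ✓
  (2,6): δ = 6.38°  ✓
  (2,7): δ = 24.50°  ✓
  (3,4): δ = 110.21°  ·
  (3,5): δ = 37.63°  ·
  (3,6): δ = 13.00°  ✓
  (3,7): δ = 5.12°  ✓
  (4,5): δ = 107.42°  ·
  (4,6): δ = 82.79°  ·
  (4,7): δ = 64.66°  ·
  (5,6): δ = 155.37°  ·
  (5,7): δ = 137.24°  ·
  (6,7): δ = 161.88°  ·
antipodal pairs: 8

count = 8; pairs: (0,4), (1,5), (1,6), (2,5), (2,6), (2,7), (3,6), (3,7)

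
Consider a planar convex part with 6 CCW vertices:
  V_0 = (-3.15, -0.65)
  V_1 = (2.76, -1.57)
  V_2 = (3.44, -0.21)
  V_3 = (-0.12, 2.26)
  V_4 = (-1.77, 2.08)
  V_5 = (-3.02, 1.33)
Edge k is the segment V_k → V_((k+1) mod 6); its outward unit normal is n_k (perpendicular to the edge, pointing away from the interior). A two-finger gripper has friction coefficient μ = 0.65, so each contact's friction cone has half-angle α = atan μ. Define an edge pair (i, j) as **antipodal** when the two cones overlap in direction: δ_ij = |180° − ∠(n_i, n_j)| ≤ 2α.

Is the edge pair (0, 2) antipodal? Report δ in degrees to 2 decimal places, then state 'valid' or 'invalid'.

δ = 25.91°, valid

α = atan 0.65 = 33.02°;  2α = 66.05°
edge 0: e_0 = (+5.91, -0.92);  n_0 = (-0.1538, -0.9881)
edge 2: e_2 = (-3.56, +2.47);  n_2 = (+0.5700, +0.8216)
∠(n_0, n_2) = 154.09°
δ = |180° − 154.09°| = 25.91°
25.91° ≤ 2α = 66.05°  →  valid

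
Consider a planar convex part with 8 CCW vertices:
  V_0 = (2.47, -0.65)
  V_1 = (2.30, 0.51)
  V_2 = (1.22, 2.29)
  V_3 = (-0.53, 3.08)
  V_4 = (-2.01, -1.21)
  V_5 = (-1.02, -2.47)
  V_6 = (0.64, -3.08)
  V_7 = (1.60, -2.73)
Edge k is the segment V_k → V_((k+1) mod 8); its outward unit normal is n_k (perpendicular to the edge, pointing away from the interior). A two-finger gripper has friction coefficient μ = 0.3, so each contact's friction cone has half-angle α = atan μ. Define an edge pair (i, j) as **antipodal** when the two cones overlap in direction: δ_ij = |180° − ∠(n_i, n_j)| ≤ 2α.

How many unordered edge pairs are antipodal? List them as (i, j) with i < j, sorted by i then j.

count = 6; pairs: (0,3), (0,4), (1,4), (2,4), (2,5), (3,7)

α = atan 0.3 = 16.70°;  2α = 33.40°
n_0 = (+0.9894, +0.1450)
n_1 = (+0.8549, +0.5187)
n_2 = (+0.4114, +0.9114)
n_3 = (-0.9453, +0.3261)
n_4 = (-0.7863, -0.6178)
n_5 = (-0.3449, -0.9386)
n_6 = (+0.3425, -0.9395)
n_7 = (+0.9226, -0.3859)
  (0,1): δ = 157.09°  ·
  (0,2): δ = 122.63°  ·
  (0,3): δ = 27.37°  ✓
  (0,4): δ = 29.82°  ✓
  (0,5): δ = 61.49°  ·
  (0,6): δ = 101.69°  ·
  (0,7): δ = 148.96°  ·
  (1,2): δ = 145.54°  ·
  (1,3): δ = 50.28°  ·
  (1,4): δ = 6.91°  ✓
  (1,5): δ = 38.58°  ·
  (1,6): δ = 78.78°  ·
  (1,7): δ = 126.06°  ·
  (2,3): δ = 84.74°  ·
  (2,4): δ = 27.55°  ✓
  (2,5): δ = 4.12°  ✓
  (2,6): δ = 44.33°  ·
  (2,7): δ = 91.60°  ·
  (3,4): δ = 122.81°  ·
  (3,5): δ = 91.14°  ·
  (3,6): δ = 50.94°  ·
  (3,7): δ = 3.66°  ✓
  (4,5): δ = 148.33°  ·
  (4,6): δ = 108.13°  ·
  (4,7): δ = 60.86°  ·
  (5,6): δ = 139.79°  ·
  (5,7): δ = 92.52°  ·
  (6,7): δ = 132.73°  ·
antipodal pairs: 6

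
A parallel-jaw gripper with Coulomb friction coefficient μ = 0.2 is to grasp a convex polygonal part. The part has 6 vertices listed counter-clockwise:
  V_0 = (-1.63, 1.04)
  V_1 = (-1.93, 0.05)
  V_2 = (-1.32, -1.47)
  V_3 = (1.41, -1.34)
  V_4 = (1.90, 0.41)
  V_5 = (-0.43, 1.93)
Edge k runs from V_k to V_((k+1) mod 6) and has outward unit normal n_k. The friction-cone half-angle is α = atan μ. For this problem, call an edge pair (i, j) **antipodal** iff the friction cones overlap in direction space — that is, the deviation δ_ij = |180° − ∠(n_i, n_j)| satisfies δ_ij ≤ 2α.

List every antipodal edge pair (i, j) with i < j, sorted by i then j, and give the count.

α = atan 0.2 = 11.31°;  2α = 22.62°
n_0 = (-0.9570, +0.2900)
n_1 = (-0.9281, -0.3724)
n_2 = (+0.0476, -0.9989)
n_3 = (+0.9630, -0.2696)
n_4 = (+0.5464, +0.8375)
n_5 = (-0.5957, +0.8032)
  (0,1): δ = 141.28°  ·
  (0,2): δ = 70.42°  ·
  (0,3): δ = 1.22°  ✓
  (0,4): δ = 73.74°  ·
  (0,5): δ = 143.42°  ·
  (1,2): δ = 109.14°  ·
  (1,3): δ = 37.51°  ·
  (1,4): δ = 35.01°  ·
  (1,5): δ = 104.70°  ·
  (2,3): δ = 108.37°  ·
  (2,4): δ = 35.85°  ·
  (2,5): δ = 33.84°  ·
  (3,4): δ = 107.48°  ·
  (3,5): δ = 37.79°  ·
  (4,5): δ = 110.32°  ·
antipodal pairs: 1

count = 1; pairs: (0,3)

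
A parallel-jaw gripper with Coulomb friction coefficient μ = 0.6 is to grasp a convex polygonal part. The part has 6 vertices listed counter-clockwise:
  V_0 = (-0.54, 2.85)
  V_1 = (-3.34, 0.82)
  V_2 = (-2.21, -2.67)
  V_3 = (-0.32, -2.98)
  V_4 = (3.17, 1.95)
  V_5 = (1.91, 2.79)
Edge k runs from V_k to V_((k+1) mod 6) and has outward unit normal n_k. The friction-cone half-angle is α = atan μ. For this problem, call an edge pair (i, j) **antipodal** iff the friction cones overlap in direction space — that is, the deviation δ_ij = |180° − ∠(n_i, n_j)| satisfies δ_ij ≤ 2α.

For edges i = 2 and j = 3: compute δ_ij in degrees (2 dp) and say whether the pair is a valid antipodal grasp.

α = atan 0.6 = 30.96°;  2α = 61.93°
edge 2: e_2 = (+1.89, -0.31);  n_2 = (-0.1619, -0.9868)
edge 3: e_3 = (+3.49, +4.93);  n_3 = (+0.8162, -0.5778)
∠(n_2, n_3) = 64.02°
δ = |180° − 64.02°| = 115.98°
115.98° > 2α = 61.93°  →  invalid

δ = 115.98°, invalid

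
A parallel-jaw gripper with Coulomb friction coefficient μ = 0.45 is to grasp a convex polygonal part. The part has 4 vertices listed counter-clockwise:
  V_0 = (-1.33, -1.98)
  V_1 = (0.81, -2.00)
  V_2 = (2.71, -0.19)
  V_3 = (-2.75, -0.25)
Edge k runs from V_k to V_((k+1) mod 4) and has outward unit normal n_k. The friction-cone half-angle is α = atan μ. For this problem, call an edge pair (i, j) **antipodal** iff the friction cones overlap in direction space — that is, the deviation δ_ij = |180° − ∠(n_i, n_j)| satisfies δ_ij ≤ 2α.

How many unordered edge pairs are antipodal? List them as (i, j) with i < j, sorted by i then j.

α = atan 0.45 = 24.23°;  2α = 48.46°
n_0 = (-0.0093, -1.0000)
n_1 = (+0.6898, -0.7240)
n_2 = (-0.0110, +0.9999)
n_3 = (-0.7730, -0.6345)
  (0,1): δ = 135.85°  ·
  (0,2): δ = 1.17°  ✓
  (0,3): δ = 129.91°  ·
  (1,2): δ = 42.98°  ✓
  (1,3): δ = 85.77°  ·
  (2,3): δ = 51.25°  ·
antipodal pairs: 2

count = 2; pairs: (0,2), (1,2)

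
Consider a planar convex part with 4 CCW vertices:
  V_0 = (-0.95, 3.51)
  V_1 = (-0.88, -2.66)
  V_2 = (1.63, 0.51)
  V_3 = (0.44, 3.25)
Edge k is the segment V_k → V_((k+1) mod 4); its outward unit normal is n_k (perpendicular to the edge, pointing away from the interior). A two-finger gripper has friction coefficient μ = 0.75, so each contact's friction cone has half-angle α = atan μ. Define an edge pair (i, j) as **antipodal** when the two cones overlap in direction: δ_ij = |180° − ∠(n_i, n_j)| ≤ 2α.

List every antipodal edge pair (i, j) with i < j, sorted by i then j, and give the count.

α = atan 0.75 = 36.87°;  2α = 73.74°
n_0 = (-0.9999, -0.0113)
n_1 = (+0.7840, -0.6208)
n_2 = (+0.9172, +0.3984)
n_3 = (+0.1839, +0.9830)
  (0,1): δ = 39.02°  ✓
  (0,2): δ = 22.83°  ✓
  (0,3): δ = 78.76°  ·
  (1,2): δ = 118.15°  ·
  (1,3): δ = 62.22°  ✓
  (2,3): δ = 124.07°  ·
antipodal pairs: 3

count = 3; pairs: (0,1), (0,2), (1,3)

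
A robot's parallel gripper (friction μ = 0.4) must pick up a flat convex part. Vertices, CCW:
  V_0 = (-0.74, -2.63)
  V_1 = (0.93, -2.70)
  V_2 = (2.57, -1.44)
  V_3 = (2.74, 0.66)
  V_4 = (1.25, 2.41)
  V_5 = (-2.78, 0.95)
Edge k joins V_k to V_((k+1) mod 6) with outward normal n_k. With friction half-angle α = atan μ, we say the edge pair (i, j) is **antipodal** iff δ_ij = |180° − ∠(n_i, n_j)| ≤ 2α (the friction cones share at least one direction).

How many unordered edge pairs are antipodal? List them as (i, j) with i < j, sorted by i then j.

count = 4; pairs: (0,4), (1,4), (2,5), (3,5)

α = atan 0.4 = 21.80°;  2α = 43.60°
n_0 = (-0.0419, -0.9991)
n_1 = (+0.6092, -0.7930)
n_2 = (+0.9967, -0.0807)
n_3 = (+0.7614, +0.6483)
n_4 = (-0.3406, +0.9402)
n_5 = (-0.8688, -0.4951)
  (0,1): δ = 140.06°  ·
  (0,2): δ = 92.23°  ·
  (0,3): δ = 47.19°  ·
  (0,4): δ = 22.31°  ✓
  (0,5): δ = 122.08°  ·
  (1,2): δ = 132.16°  ·
  (1,3): δ = 87.12°  ·
  (1,4): δ = 17.62°  ✓
  (1,5): δ = 82.14°  ·
  (2,3): δ = 134.96°  ·
  (2,4): δ = 65.46°  ·
  (2,5): δ = 34.30°  ✓
  (3,4): δ = 110.50°  ·
  (3,5): δ = 10.74°  ✓
  (4,5): δ = 80.24°  ·
antipodal pairs: 4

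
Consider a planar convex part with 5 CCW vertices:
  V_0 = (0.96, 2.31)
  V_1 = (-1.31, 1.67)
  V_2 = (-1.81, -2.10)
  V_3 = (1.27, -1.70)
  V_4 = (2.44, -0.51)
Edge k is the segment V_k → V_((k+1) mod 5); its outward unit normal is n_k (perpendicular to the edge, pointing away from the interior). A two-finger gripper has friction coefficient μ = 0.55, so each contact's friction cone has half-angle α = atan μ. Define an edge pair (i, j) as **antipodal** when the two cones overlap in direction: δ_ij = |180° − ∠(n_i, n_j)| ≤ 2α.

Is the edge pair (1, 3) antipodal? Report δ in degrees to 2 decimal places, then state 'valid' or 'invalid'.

δ = 36.96°, valid

α = atan 0.55 = 28.81°;  2α = 57.62°
edge 1: e_1 = (-0.50, -3.77);  n_1 = (-0.9913, +0.1315)
edge 3: e_3 = (+1.17, +1.19);  n_3 = (+0.7131, -0.7011)
∠(n_1, n_3) = 143.04°
δ = |180° − 143.04°| = 36.96°
36.96° ≤ 2α = 57.62°  →  valid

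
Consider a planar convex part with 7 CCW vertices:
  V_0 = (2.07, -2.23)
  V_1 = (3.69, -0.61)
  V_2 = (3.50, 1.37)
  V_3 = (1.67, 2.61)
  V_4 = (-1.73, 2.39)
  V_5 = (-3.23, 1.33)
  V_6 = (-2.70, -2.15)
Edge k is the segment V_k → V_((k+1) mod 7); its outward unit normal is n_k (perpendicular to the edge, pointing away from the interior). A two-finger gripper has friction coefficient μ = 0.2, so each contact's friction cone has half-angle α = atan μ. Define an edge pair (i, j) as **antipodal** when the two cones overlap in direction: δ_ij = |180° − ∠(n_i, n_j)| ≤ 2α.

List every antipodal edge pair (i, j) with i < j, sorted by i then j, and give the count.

α = atan 0.2 = 11.31°;  2α = 22.62°
n_0 = (+0.7071, -0.7071)
n_1 = (+0.9954, +0.0955)
n_2 = (+0.5609, +0.8279)
n_3 = (-0.0646, +0.9979)
n_4 = (-0.5771, +0.8167)
n_5 = (-0.9886, -0.1506)
n_6 = (-0.0168, -0.9999)
  (0,1): δ = 129.52°  ·
  (0,2): δ = 79.12°  ·
  (0,3): δ = 41.30°  ·
  (0,4): δ = 9.75°  ✓
  (0,5): δ = 53.66°  ·
  (0,6): δ = 134.04°  ·
  (1,2): δ = 129.60°  ·
  (1,3): δ = 91.78°  ·
  (1,4): δ = 60.23°  ·
  (1,5): δ = 3.18°  ✓
  (1,6): δ = 83.56°  ·
  (2,3): δ = 142.18°  ·
  (2,4): δ = 110.63°  ·
  (2,5): δ = 47.22°  ·
  (2,6): δ = 33.16°  ·
  (3,4): δ = 148.45°  ·
  (3,5): δ = 85.04°  ·
  (3,6): δ = 4.66°  ✓
  (4,5): δ = 116.59°  ·
  (4,6): δ = 36.21°  ·
  (5,6): δ = 99.62°  ·
antipodal pairs: 3

count = 3; pairs: (0,4), (1,5), (3,6)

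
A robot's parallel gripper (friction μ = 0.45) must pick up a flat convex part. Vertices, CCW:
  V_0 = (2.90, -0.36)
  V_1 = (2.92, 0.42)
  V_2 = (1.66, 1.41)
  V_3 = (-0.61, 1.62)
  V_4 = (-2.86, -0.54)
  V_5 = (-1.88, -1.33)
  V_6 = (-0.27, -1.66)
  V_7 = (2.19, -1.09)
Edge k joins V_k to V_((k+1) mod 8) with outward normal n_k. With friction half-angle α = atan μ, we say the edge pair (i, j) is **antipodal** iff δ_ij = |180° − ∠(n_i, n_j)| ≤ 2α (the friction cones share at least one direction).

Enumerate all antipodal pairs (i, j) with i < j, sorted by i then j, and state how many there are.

α = atan 0.45 = 24.23°;  2α = 48.46°
n_0 = (+0.9997, -0.0256)
n_1 = (+0.6178, +0.7863)
n_2 = (+0.0921, +0.9957)
n_3 = (-0.6925, +0.7214)
n_4 = (-0.6276, -0.7785)
n_5 = (-0.2008, -0.9796)
n_6 = (+0.2257, -0.9742)
n_7 = (+0.7169, -0.6972)
  (0,1): δ = 126.69°  ·
  (0,2): δ = 93.82°  ·
  (0,3): δ = 44.70°  ✓
  (0,4): δ = 52.60°  ·
  (0,5): δ = 79.89°  ·
  (0,6): δ = 104.51°  ·
  (0,7): δ = 137.26°  ·
  (1,2): δ = 147.13°  ·
  (1,3): δ = 98.01°  ·
  (1,4): δ = 0.72°  ✓
  (1,5): δ = 26.57°  ✓
  (1,6): δ = 51.20°  ·
  (1,7): δ = 83.95°  ·
  (2,3): δ = 130.88°  ·
  (2,4): δ = 33.59°  ✓
  (2,5): δ = 6.30°  ✓
  (2,6): δ = 18.33°  ✓
  (2,7): δ = 51.08°  ·
  (3,4): δ = 82.70°  ·
  (3,5): δ = 55.41°  ·
  (3,6): δ = 30.79°  ✓
  (3,7): δ = 1.96°  ✓
  (4,5): δ = 152.71°  ·
  (4,6): δ = 128.08°  ·
  (4,7): δ = 95.33°  ·
  (5,6): δ = 155.37°  ·
  (5,7): δ = 122.62°  ·
  (6,7): δ = 147.25°  ·
antipodal pairs: 8

count = 8; pairs: (0,3), (1,4), (1,5), (2,4), (2,5), (2,6), (3,6), (3,7)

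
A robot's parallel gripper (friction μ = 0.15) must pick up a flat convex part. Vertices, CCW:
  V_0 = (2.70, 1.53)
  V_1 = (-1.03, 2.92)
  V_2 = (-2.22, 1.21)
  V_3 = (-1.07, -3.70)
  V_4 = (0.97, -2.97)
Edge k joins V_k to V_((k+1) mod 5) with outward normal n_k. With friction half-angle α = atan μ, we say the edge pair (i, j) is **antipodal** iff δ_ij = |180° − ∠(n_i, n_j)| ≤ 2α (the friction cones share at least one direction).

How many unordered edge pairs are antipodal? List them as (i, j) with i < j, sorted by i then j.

count = 1; pairs: (1,4)

α = atan 0.15 = 8.53°;  2α = 17.06°
n_0 = (+0.3492, +0.9370)
n_1 = (-0.8208, +0.5712)
n_2 = (-0.9737, -0.2280)
n_3 = (+0.3369, -0.9415)
n_4 = (+0.9334, -0.3588)
  (0,1): δ = 104.40°  ·
  (0,2): δ = 56.38°  ·
  (0,3): δ = 40.13°  ·
  (0,4): δ = 89.41°  ·
  (1,2): δ = 131.98°  ·
  (1,3): δ = 35.48°  ·
  (1,4): δ = 13.81°  ✓
  (2,3): δ = 83.49°  ·
  (2,4): δ = 34.21°  ·
  (3,4): δ = 130.72°  ·
antipodal pairs: 1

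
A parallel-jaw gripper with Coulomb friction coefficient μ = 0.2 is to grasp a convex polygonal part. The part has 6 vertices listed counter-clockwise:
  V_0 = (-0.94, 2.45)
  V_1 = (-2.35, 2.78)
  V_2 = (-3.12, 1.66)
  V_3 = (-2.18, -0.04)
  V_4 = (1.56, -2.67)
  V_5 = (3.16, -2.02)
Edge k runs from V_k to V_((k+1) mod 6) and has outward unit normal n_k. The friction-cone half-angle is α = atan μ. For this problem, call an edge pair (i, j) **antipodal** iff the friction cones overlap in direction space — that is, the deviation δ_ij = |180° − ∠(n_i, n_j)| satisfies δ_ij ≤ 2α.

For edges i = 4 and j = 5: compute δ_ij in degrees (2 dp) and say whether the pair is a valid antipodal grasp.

δ = 69.58°, invalid

α = atan 0.2 = 11.31°;  2α = 22.62°
edge 4: e_4 = (+1.60, +0.65);  n_4 = (+0.3764, -0.9265)
edge 5: e_5 = (-4.10, +4.47);  n_5 = (+0.7369, +0.6759)
∠(n_4, n_5) = 110.42°
δ = |180° − 110.42°| = 69.58°
69.58° > 2α = 22.62°  →  invalid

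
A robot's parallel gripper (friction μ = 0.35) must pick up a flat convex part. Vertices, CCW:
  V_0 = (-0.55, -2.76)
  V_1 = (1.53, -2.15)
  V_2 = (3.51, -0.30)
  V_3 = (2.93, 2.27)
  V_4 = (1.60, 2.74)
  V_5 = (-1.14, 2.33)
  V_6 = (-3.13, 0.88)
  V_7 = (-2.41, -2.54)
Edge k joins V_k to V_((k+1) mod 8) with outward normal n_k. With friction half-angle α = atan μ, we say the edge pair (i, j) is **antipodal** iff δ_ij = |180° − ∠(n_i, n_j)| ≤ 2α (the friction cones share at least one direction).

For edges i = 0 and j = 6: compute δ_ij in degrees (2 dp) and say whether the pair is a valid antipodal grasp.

δ = 85.54°, invalid

α = atan 0.35 = 19.29°;  2α = 38.58°
edge 0: e_0 = (+2.08, +0.61);  n_0 = (+0.2814, -0.9596)
edge 6: e_6 = (+0.72, -3.42);  n_6 = (-0.9785, -0.2060)
∠(n_0, n_6) = 94.46°
δ = |180° − 94.46°| = 85.54°
85.54° > 2α = 38.58°  →  invalid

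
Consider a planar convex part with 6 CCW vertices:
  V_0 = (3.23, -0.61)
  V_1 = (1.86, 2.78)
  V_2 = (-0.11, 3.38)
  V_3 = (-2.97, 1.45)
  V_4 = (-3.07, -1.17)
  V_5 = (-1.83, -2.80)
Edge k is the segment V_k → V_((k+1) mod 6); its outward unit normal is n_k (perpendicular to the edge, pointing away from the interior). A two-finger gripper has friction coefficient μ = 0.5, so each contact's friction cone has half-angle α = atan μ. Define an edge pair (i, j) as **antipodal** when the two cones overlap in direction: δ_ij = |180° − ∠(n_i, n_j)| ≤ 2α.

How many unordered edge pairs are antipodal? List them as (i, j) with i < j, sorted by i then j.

α = atan 0.5 = 26.57°;  2α = 53.13°
n_0 = (+0.9272, +0.3747)
n_1 = (+0.2914, +0.9566)
n_2 = (-0.5594, +0.8289)
n_3 = (-0.9993, +0.0381)
n_4 = (-0.7959, -0.6055)
n_5 = (+0.3972, -0.9177)
  (0,1): δ = 128.94°  ·
  (0,2): δ = 77.99°  ·
  (0,3): δ = 24.19°  ✓
  (0,4): δ = 15.26°  ✓
  (0,5): δ = 91.40°  ·
  (1,2): δ = 129.05°  ·
  (1,3): δ = 75.25°  ·
  (1,4): δ = 35.80°  ✓
  (1,5): δ = 40.34°  ✓
  (2,3): δ = 126.20°  ·
  (2,4): δ = 86.75°  ·
  (2,5): δ = 10.61°  ✓
  (3,4): δ = 140.55°  ·
  (3,5): δ = 64.41°  ·
  (4,5): δ = 103.86°  ·
antipodal pairs: 5

count = 5; pairs: (0,3), (0,4), (1,4), (1,5), (2,5)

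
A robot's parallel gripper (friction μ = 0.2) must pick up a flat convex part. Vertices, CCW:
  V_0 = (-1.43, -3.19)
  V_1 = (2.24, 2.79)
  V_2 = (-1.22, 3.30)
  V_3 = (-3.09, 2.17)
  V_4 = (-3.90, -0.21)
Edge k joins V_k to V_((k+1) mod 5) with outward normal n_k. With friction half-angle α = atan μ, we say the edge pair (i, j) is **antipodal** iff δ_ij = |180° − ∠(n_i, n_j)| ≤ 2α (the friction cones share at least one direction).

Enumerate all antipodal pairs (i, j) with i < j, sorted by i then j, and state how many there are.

count = 1; pairs: (0,3)

α = atan 0.2 = 11.31°;  2α = 22.62°
n_0 = (+0.8523, -0.5231)
n_1 = (+0.1458, +0.9893)
n_2 = (-0.5172, +0.8559)
n_3 = (-0.9467, +0.3222)
n_4 = (-0.7699, -0.6381)
  (0,1): δ = 66.85°  ·
  (0,2): δ = 27.32°  ·
  (0,3): δ = 12.74°  ✓
  (0,4): δ = 71.19°  ·
  (1,2): δ = 140.47°  ·
  (1,3): δ = 100.41°  ·
  (1,4): δ = 41.96°  ·
  (2,3): δ = 139.94°  ·
  (2,4): δ = 81.49°  ·
  (3,4): δ = 121.55°  ·
antipodal pairs: 1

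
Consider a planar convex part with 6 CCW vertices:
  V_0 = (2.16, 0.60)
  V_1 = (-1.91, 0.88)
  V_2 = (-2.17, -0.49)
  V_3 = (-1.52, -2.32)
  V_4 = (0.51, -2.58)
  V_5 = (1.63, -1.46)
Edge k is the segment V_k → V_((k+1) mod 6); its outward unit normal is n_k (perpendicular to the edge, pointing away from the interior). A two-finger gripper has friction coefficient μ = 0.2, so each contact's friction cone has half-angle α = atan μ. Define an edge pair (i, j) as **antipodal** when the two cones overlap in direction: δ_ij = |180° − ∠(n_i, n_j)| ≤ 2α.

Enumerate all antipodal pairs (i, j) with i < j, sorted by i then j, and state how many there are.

α = atan 0.2 = 11.31°;  2α = 22.62°
n_0 = (+0.0686, +0.9976)
n_1 = (-0.9825, +0.1865)
n_2 = (-0.9423, -0.3347)
n_3 = (-0.1270, -0.9919)
n_4 = (+0.7071, -0.7071)
n_5 = (+0.9685, -0.2492)
  (0,1): δ = 96.81°  ·
  (0,2): δ = 66.51°  ·
  (0,3): δ = 3.36°  ✓
  (0,4): δ = 48.94°  ·
  (0,5): δ = 79.51°  ·
  (1,2): δ = 149.70°  ·
  (1,3): δ = 86.55°  ·
  (1,4): δ = 34.25°  ·
  (1,5): δ = 3.68°  ✓
  (2,3): δ = 116.85°  ·
  (2,4): δ = 64.55°  ·
  (2,5): δ = 33.98°  ·
  (3,4): δ = 127.70°  ·
  (3,5): δ = 97.13°  ·
  (4,5): δ = 149.43°  ·
antipodal pairs: 2

count = 2; pairs: (0,3), (1,5)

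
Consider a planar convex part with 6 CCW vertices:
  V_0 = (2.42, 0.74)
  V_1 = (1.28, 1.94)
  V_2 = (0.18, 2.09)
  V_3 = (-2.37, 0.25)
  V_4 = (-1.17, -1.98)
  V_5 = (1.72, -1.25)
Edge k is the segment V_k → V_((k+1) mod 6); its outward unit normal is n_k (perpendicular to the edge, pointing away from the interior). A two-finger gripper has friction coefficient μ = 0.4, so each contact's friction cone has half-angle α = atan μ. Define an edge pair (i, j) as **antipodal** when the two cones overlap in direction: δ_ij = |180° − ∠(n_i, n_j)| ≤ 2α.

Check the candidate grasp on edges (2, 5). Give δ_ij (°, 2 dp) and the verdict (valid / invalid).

α = atan 0.4 = 21.80°;  2α = 43.60°
edge 2: e_2 = (-2.55, -1.84);  n_2 = (-0.5851, +0.8109)
edge 5: e_5 = (+0.70, +1.99);  n_5 = (+0.9433, -0.3318)
∠(n_2, n_5) = 145.19°
δ = |180° − 145.19°| = 34.81°
34.81° ≤ 2α = 43.60°  →  valid

δ = 34.81°, valid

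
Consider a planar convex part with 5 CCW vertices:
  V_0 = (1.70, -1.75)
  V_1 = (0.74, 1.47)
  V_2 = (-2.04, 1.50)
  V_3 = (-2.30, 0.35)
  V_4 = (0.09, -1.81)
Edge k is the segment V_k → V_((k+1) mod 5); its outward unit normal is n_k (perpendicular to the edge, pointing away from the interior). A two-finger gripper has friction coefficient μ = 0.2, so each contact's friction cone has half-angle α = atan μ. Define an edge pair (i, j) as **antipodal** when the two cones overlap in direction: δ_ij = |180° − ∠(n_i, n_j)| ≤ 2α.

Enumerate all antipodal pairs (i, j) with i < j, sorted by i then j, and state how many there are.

count = 1; pairs: (1,4)

α = atan 0.2 = 11.31°;  2α = 22.62°
n_0 = (+0.9583, +0.2857)
n_1 = (+0.0108, +0.9999)
n_2 = (-0.9754, +0.2205)
n_3 = (-0.6705, -0.7419)
n_4 = (+0.0372, -0.9993)
  (0,1): δ = 107.22°  ·
  (0,2): δ = 29.34°  ·
  (0,3): δ = 31.29°  ·
  (0,4): δ = 75.53°  ·
  (1,2): δ = 102.12°  ·
  (1,3): δ = 41.49°  ·
  (1,4): δ = 2.75°  ✓
  (2,3): δ = 119.37°  ·
  (2,4): δ = 75.13°  ·
  (3,4): δ = 135.76°  ·
antipodal pairs: 1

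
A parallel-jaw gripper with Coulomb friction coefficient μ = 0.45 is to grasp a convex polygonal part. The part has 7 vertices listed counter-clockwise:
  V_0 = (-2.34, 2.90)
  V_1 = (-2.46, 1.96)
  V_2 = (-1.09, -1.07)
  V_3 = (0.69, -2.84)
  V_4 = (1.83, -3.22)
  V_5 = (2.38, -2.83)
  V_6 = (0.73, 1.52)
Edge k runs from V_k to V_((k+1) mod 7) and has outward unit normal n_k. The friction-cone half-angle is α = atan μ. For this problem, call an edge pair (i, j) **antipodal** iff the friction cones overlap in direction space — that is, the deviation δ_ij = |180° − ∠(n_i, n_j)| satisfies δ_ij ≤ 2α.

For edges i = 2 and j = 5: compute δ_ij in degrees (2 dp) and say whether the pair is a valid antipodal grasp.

α = atan 0.45 = 24.23°;  2α = 48.46°
edge 2: e_2 = (+1.78, -1.77);  n_2 = (-0.7051, -0.7091)
edge 5: e_5 = (-1.65, +4.35);  n_5 = (+0.9350, +0.3547)
∠(n_2, n_5) = 155.61°
δ = |180° − 155.61°| = 24.39°
24.39° ≤ 2α = 48.46°  →  valid

δ = 24.39°, valid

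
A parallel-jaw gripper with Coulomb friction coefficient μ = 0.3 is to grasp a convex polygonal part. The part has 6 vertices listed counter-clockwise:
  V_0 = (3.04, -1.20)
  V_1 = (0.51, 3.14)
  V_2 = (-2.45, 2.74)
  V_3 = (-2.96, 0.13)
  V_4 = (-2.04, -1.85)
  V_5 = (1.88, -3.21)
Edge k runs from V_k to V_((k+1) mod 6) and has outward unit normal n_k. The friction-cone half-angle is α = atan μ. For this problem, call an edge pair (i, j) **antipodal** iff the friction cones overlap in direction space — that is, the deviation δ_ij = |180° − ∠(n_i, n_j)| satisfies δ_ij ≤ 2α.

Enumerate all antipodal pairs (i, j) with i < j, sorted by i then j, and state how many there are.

α = atan 0.3 = 16.70°;  2α = 33.40°
n_0 = (+0.8639, +0.5036)
n_1 = (-0.1339, +0.9910)
n_2 = (-0.9814, +0.1918)
n_3 = (-0.9069, -0.4214)
n_4 = (-0.3278, -0.9448)
n_5 = (+0.8661, -0.4998)
  (0,1): δ = 112.54°  ·
  (0,2): δ = 41.30°  ·
  (0,3): δ = 5.32°  ✓
  (0,4): δ = 40.63°  ·
  (0,5): δ = 119.77°  ·
  (1,2): δ = 108.75°  ·
  (1,3): δ = 72.77°  ·
  (1,4): δ = 26.83°  ✓
  (1,5): δ = 52.31°  ·
  (2,3): δ = 144.02°  ·
  (2,4): δ = 98.08°  ·
  (2,5): δ = 18.93°  ✓
  (3,4): δ = 134.06°  ·
  (3,5): δ = 54.91°  ·
  (4,5): δ = 100.86°  ·
antipodal pairs: 3

count = 3; pairs: (0,3), (1,4), (2,5)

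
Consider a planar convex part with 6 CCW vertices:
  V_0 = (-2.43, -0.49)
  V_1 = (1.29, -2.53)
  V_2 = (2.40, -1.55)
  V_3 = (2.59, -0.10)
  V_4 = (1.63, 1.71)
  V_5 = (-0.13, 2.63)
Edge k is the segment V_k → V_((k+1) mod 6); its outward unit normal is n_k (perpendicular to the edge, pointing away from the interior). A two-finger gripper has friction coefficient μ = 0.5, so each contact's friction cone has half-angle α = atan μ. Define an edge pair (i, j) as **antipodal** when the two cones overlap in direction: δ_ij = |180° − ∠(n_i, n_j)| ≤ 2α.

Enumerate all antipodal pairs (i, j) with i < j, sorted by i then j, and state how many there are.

α = atan 0.5 = 26.57°;  2α = 53.13°
n_0 = (-0.4808, -0.8768)
n_1 = (+0.6618, -0.7496)
n_2 = (+0.9915, -0.1299)
n_3 = (+0.8834, +0.4686)
n_4 = (+0.4633, +0.8862)
n_5 = (-0.8049, +0.5934)
  (0,1): δ = 109.82°  ·
  (0,2): δ = 68.73°  ·
  (0,3): δ = 33.32°  ✓
  (0,4): δ = 1.14°  ✓
  (0,5): δ = 82.34°  ·
  (1,2): δ = 138.91°  ·
  (1,3): δ = 103.50°  ·
  (1,4): δ = 69.04°  ·
  (1,5): δ = 12.16°  ✓
  (2,3): δ = 144.59°  ·
  (2,4): δ = 110.13°  ·
  (2,5): δ = 28.93°  ✓
  (3,4): δ = 145.54°  ·
  (3,5): δ = 64.34°  ·
  (4,5): δ = 98.80°  ·
antipodal pairs: 4

count = 4; pairs: (0,3), (0,4), (1,5), (2,5)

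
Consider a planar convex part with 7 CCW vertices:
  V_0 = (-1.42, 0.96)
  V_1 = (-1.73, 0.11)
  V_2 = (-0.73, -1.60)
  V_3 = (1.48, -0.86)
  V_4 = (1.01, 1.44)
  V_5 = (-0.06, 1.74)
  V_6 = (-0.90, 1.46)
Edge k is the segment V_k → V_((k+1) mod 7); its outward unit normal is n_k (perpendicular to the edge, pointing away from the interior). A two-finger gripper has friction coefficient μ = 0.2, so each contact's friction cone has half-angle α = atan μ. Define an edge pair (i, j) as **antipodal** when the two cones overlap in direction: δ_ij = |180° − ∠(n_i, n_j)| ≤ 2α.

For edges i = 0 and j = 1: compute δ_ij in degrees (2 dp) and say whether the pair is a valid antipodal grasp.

δ = 129.64°, invalid

α = atan 0.2 = 11.31°;  2α = 22.62°
edge 0: e_0 = (-0.31, -0.85);  n_0 = (-0.9395, +0.3426)
edge 1: e_1 = (+1.00, -1.71);  n_1 = (-0.8632, -0.5048)
∠(n_0, n_1) = 50.36°
δ = |180° − 50.36°| = 129.64°
129.64° > 2α = 22.62°  →  invalid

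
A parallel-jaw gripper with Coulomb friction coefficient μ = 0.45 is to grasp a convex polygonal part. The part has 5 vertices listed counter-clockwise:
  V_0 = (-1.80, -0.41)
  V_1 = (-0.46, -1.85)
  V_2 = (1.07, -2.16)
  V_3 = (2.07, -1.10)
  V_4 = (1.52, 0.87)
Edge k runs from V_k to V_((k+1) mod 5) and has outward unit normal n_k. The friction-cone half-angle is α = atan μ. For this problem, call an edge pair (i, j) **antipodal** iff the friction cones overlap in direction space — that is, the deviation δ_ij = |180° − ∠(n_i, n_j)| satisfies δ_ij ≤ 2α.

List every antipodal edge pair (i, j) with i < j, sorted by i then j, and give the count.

α = atan 0.45 = 24.23°;  2α = 48.46°
n_0 = (-0.7321, -0.6812)
n_1 = (-0.1986, -0.9801)
n_2 = (+0.7274, -0.6862)
n_3 = (+0.9632, +0.2689)
n_4 = (-0.3597, +0.9331)
  (0,1): δ = 144.39°  ·
  (0,2): δ = 86.27°  ·
  (0,3): δ = 27.34°  ✓
  (0,4): δ = 68.14°  ·
  (1,2): δ = 121.88°  ·
  (1,3): δ = 62.95°  ·
  (1,4): δ = 32.54°  ✓
  (2,3): δ = 121.07°  ·
  (2,4): δ = 25.58°  ✓
  (3,4): δ = 84.52°  ·
antipodal pairs: 3

count = 3; pairs: (0,3), (1,4), (2,4)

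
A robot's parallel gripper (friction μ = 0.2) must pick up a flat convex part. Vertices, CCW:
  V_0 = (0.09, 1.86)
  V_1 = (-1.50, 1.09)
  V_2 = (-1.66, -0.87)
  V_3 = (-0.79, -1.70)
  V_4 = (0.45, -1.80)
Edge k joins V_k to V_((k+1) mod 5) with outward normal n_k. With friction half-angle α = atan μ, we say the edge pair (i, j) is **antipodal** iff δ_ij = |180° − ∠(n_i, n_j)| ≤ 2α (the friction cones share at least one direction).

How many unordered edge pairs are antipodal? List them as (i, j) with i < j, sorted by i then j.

count = 1; pairs: (1,4)

α = atan 0.2 = 11.31°;  2α = 22.62°
n_0 = (-0.4359, +0.9000)
n_1 = (-0.9967, +0.0814)
n_2 = (-0.6903, -0.7235)
n_3 = (-0.0804, -0.9968)
n_4 = (+0.9952, +0.0979)
  (0,1): δ = 120.51°  ·
  (0,2): δ = 69.49°  ·
  (0,3): δ = 30.45°  ·
  (0,4): δ = 69.78°  ·
  (1,2): δ = 128.99°  ·
  (1,3): δ = 89.94°  ·
  (1,4): δ = 10.28°  ✓
  (2,3): δ = 140.96°  ·
  (2,4): δ = 40.73°  ·
  (3,4): δ = 79.77°  ·
antipodal pairs: 1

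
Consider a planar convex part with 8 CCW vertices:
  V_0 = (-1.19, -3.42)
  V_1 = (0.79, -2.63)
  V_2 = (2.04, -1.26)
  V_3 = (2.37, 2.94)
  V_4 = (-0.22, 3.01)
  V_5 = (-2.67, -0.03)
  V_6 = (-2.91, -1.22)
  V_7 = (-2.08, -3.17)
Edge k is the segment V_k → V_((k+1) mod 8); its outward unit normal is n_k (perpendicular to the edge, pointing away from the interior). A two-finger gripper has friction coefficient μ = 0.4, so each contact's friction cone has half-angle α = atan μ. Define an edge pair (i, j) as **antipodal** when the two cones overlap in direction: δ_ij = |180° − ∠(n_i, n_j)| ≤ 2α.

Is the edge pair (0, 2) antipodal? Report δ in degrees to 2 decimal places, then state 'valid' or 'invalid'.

α = atan 0.4 = 21.80°;  2α = 43.60°
edge 0: e_0 = (+1.98, +0.79);  n_0 = (+0.3706, -0.9288)
edge 2: e_2 = (+0.33, +4.20);  n_2 = (+0.9969, -0.0783)
∠(n_0, n_2) = 63.76°
δ = |180° − 63.76°| = 116.24°
116.24° > 2α = 43.60°  →  invalid

δ = 116.24°, invalid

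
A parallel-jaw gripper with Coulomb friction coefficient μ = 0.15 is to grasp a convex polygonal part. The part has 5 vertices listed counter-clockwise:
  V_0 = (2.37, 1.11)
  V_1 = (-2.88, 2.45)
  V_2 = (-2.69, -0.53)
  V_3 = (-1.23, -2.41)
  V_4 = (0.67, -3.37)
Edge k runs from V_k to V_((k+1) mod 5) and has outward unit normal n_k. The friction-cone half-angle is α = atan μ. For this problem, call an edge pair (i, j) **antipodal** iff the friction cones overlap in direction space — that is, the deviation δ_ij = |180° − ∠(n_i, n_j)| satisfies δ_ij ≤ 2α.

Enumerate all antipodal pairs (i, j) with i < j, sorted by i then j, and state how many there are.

count = 1; pairs: (0,3)

α = atan 0.15 = 8.53°;  2α = 17.06°
n_0 = (+0.2473, +0.9689)
n_1 = (-0.9980, -0.0636)
n_2 = (-0.7898, -0.6134)
n_3 = (-0.4510, -0.8925)
n_4 = (+0.9349, -0.3548)
  (0,1): δ = 72.03°  ·
  (0,2): δ = 37.85°  ·
  (0,3): δ = 12.49°  ✓
  (0,4): δ = 83.54°  ·
  (1,2): δ = 145.82°  ·
  (1,3): δ = 120.45°  ·
  (1,4): δ = 24.43°  ·
  (2,3): δ = 154.64°  ·
  (2,4): δ = 58.61°  ·
  (3,4): δ = 83.97°  ·
antipodal pairs: 1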